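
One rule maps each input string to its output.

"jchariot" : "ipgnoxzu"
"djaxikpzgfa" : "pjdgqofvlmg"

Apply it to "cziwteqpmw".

Each output is the input with this applied: shift every letter 6 places forward in the alphabet (wrapping around), then swap each adjacent pair of characters (1↔2, 3↔4, ...).
Applying that to "cziwteqpmw" gives "ficokzvwcs".

ficokzvwcs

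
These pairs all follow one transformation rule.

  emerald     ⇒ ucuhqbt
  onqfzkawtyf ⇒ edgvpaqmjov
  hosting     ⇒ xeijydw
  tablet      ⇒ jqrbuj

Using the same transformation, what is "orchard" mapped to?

The transformation: shift every letter 10 places backward in the alphabet (wrapping around).
Applying that to "orchard" gives "ehsxqht".

ehsxqht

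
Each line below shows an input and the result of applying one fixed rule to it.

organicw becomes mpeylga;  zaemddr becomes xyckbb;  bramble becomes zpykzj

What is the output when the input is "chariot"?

afypgm

The transformation: shift every letter 2 places backward in the alphabet (wrapping around), then delete the last character.
Starting from "chariot": after the first operation, "afypgmr"; after the second, "afypgm".
(Check on "bramble": → "zpykzjc" → "zpykzj" ✓)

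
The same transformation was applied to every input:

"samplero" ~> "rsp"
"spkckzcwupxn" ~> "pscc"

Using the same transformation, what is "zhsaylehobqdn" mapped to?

nzaeb

The transformation: keep one character in every 3, starting at position 1 (positions 1st, 4th, 7th, ...), then move the last character to the front.
"zhsaylehobqdn" → "zaebn" → "nzaeb".
(Check on "samplero": → "spr" → "rsp" ✓)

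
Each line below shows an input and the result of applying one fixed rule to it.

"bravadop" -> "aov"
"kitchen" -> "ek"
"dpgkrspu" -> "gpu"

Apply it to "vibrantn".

The transformation: sort the characters into alphabetical order, then keep one character in every 3, starting at position 2 (positions 2nd, 5th, 8th, ...).
For "vibrantn", step one produces "abinnrtv"; step two turns that into "bnv".
(Check on "bravadop": → "aabdoprv" → "aov" ✓)

bnv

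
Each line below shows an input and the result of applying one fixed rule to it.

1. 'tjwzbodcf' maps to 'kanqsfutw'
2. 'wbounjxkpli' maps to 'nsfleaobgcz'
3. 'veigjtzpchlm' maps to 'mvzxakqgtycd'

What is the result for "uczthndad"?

ltqkyeuru

Looking at the pairs, the operation is to shift every letter 9 places backward in the alphabet (wrapping around).
For "uczthndad" the result is "ltqkyeuru".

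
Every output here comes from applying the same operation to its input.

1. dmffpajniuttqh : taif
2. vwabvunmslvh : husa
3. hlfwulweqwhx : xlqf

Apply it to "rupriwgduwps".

swup

In each case the input is transformed by: keep one character in every 3, starting at position 3 (positions 3rd, 6th, 9th, ...), then swap the first and last characters.
Applying both steps to "rupriwgduwps": "pwus", then "swup".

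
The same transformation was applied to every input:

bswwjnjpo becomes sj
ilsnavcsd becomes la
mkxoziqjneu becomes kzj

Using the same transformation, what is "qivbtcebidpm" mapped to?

itb

In each case the input is transformed by: delete the last 2 characters, then keep one character in every 3, starting at position 2 (positions 2nd, 5th, 8th, ...).
Working it through for "qivbtcebidpm": intermediate "qivbtcebid", final "itb".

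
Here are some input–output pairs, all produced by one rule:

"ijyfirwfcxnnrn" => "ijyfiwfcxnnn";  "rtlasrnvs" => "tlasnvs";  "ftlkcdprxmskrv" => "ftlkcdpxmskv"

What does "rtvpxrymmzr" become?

The transformation: remove every "r".
"rtvpxrymmzr" → "tvpxymmz".

tvpxymmz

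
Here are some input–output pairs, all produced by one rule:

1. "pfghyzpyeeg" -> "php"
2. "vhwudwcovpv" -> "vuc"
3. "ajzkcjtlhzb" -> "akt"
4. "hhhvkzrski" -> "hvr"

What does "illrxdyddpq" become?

What's happening: delete the last 3 characters, then keep one character in every 3, starting at position 1 (positions 1st, 4th, 7th, ...).
Starting from "illrxdyddpq": after the first operation, "illrxdyd"; after the second, "iry".

iry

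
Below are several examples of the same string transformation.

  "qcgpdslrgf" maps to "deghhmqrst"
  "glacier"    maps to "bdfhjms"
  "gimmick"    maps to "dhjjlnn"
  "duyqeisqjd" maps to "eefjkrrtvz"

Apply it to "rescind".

What's happening: sort the characters into alphabetical order, then shift every letter 1 place forward in the alphabet (wrapping around).
"rescind" → "cdeinrs" → "defjost".
(Check on "qcgpdslrgf": → "cdfgglpqrs" → "deghhmqrst" ✓)

defjost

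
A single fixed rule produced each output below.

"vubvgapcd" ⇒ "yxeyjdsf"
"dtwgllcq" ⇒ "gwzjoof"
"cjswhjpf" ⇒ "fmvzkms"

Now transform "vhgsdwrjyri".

ykjvgzumbu

The transformation: shift every letter 3 places forward in the alphabet (wrapping around), then delete the last character.
Applying both steps to "vhgsdwrjyri": "ykjvgzumbul", then "ykjvgzumbu".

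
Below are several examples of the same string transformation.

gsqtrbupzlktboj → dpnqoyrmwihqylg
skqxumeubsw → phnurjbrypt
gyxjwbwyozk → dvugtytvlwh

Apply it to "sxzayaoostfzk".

What's happening: shift every letter 3 places backward in the alphabet (wrapping around).
"sxzayaoostfzk" → "puwxvxllpqcwh".

puwxvxllpqcwh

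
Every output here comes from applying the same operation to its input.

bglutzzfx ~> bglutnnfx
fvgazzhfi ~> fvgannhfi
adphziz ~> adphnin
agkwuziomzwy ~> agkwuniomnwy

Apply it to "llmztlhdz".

llmntlhdn

Each output is the input with this applied: replace every "z" with "n".
Doing the same to "llmztlhdz": "llmntlhdn".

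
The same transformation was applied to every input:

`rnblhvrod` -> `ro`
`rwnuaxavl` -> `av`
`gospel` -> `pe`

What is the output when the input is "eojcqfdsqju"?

qj

Rule — move the last character to the front, then keep only the last 2 characters.
Starting from "eojcqfdsqju": after the first operation, "ueojcqfdsqj"; after the second, "qj".
(Check on "rnblhvrod": → "drnblhvro" → "ro" ✓)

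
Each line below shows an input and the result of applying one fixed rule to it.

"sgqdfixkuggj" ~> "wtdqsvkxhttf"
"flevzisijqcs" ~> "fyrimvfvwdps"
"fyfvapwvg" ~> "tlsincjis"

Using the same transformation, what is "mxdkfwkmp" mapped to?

The transformation: swap the first and last characters, then shift every letter 13 places forward in the alphabet (wrapping around) — i.e. ROT13.
On "mxdkfwkmp" that produces "ckqxsjxzz".

ckqxsjxzz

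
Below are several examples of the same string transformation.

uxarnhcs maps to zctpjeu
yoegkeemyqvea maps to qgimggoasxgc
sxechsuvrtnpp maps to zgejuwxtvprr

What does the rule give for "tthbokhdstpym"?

vjdqmjfuvrao

In each case the input is transformed by: delete the first character, then shift every letter 2 places forward in the alphabet (wrapping around).
On "tthbokhdstpym" that produces "vjdqmjfuvrao".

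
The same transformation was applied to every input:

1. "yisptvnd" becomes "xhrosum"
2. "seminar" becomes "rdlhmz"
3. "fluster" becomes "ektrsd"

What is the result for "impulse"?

The pattern: delete the last character, then shift every letter 1 place backward in the alphabet (wrapping around).
For "impulse", step one produces "impuls"; step two turns that into "hlotkr".

hlotkr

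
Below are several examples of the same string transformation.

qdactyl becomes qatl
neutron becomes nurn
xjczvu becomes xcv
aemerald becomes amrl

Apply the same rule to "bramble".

Rule — keep every other character starting from the first (positions 1st, 3rd, 5th, ...).
Doing the same to "bramble": "babe".

babe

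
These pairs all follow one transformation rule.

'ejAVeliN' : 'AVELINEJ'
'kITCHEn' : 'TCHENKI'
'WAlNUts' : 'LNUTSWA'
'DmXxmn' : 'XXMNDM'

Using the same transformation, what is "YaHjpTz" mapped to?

HJPTZYA

The rule is to move the first 2 characters to the end (rotate left by 2), then convert every letter to uppercase.
"YaHjpTz" → "HjpTzYa" → "HJPTZYA".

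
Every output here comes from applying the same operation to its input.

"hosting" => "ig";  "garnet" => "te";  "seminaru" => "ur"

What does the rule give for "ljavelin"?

ni

Each output is the input with this applied: swap each adjacent pair of characters (1↔2, 3↔4, ...), then keep only the last 2 characters.
"ljavelin" → "jlvaleni" → "ni".
(Check on "garnet": → "agnrte" → "te" ✓)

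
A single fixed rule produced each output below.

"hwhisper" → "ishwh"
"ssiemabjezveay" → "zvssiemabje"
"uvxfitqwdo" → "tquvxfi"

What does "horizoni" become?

Rule — delete the last 3 characters, then move the last 2 characters to the front (rotate right by 2).
Starting from "horizoni": after the first operation, "horiz"; after the second, "izhor".

izhor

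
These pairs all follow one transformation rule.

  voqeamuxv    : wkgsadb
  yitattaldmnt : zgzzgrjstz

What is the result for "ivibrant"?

The pattern: delete the first 2 characters, then shift every letter 6 places forward in the alphabet (wrapping around).
Starting from "ivibrant": after the first operation, "ibrant"; after the second, "ohxgtz".

ohxgtz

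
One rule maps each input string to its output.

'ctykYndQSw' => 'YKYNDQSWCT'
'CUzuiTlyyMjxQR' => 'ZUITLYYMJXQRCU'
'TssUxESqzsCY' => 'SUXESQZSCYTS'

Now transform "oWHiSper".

Each output is the input with this applied: move the first 2 characters to the end (rotate left by 2), then convert every letter to uppercase.
Starting from "oWHiSper": after the first operation, "HiSperoW"; after the second, "HISPEROW".

HISPEROW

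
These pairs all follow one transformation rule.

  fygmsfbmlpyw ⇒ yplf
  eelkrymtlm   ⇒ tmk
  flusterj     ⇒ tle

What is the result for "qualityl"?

Looking at the pairs, the operation is to sort the characters into reverse alphabetical order, then keep one character in every 3, starting at position 2 (positions 2nd, 5th, 8th, ...).
Applying both steps to "qualityl": "yutqllia", then "ula".
(Check on "fygmsfbmlpyw": → "yywspmmlgffb" → "yplf" ✓)

ula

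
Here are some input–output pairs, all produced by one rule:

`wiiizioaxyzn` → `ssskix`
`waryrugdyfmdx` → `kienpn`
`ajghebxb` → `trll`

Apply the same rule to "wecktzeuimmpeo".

oujewzy

The pattern: keep every other character starting from the second (positions 2nd, 4th, 6th, ...), then shift every letter 10 places forward in the alphabet (wrapping around).
Starting from "wecktzeuimmpeo": after the first operation, "ekzumpo"; after the second, "oujewzy".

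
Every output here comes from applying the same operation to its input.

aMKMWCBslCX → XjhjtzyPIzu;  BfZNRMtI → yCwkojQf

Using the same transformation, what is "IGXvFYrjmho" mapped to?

fduScvOGJEL

What's happening: flip the case of every letter, then shift every letter 3 places backward in the alphabet (wrapping around).
Working it through for "IGXvFYrjmho": intermediate "igxVfyRJMHO", final "fduScvOGJEL".
(Check on "aMKMWCBslCX": → "AmkmwcbSLcx" → "XjhjtzyPIzu" ✓)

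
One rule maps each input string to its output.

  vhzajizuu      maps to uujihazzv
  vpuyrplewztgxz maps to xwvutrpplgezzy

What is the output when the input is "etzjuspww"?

What's happening: sort the characters into reverse alphabetical order, then move the first 3 characters to the end (rotate left by 3).
For "etzjuspww", step one produces "zwwutspje"; step two turns that into "utspjezww".

utspjezww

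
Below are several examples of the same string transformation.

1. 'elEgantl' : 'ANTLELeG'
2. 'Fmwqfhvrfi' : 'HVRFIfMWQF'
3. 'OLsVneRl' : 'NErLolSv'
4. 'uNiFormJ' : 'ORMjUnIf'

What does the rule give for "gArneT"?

Each output is the input with this applied: flip the case of every letter, then swap the front and back halves of the string.
Starting from "gArneT": after the first operation, "GaRNEt"; after the second, "NEtGaR".
(Check on "elEgantl": → "ELeGANTL" → "ANTLELeG" ✓)

NEtGaR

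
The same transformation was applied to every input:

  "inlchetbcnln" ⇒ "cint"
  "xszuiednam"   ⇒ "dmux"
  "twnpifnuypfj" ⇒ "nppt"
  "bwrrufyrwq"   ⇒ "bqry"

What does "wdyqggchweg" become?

ceqw

What's happening: keep one character in every 3, starting at position 1 (positions 1st, 4th, 7th, ...), then sort the characters into alphabetical order.
For "wdyqggchweg", step one produces "wqce"; step two turns that into "ceqw".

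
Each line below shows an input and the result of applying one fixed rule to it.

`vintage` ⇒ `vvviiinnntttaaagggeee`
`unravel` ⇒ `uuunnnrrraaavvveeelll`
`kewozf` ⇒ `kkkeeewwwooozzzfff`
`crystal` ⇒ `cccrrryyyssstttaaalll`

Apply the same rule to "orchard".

What's happening: repeat every character 3 times.
Applying that to "orchard" gives "ooorrrccchhhaaarrrddd".

ooorrrccchhhaaarrrddd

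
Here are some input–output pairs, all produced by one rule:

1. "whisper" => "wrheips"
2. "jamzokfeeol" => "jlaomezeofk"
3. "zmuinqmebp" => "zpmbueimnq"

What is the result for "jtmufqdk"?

jktdmquf

The pattern: take characters alternately from the front and the back (1st, last, 2nd, 2nd-last, ...).
So "jtmufqdk" becomes "jktdmquf".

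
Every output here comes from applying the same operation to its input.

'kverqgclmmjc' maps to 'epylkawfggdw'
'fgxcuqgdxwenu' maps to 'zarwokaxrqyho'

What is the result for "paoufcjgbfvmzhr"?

Each output is the input with this applied: shift every letter 6 places backward in the alphabet (wrapping around).
Applying that to "paoufcjgbfvmzhr" gives "juiozwdavzpgtbl".

juiozwdavzpgtbl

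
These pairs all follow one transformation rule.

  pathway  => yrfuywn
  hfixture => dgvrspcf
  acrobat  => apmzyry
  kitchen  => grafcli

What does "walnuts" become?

Rule — move the first character to the end, then shift every letter 2 places backward in the alphabet (wrapping around).
Working it through for "walnuts": intermediate "alnutsw", final "yjlsrqu".

yjlsrqu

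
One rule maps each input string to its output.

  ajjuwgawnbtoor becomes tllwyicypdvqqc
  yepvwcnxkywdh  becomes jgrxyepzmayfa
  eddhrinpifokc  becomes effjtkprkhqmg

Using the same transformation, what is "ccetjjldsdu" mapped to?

In each case the input is transformed by: shift every letter 2 places forward in the alphabet (wrapping around), then swap the first and last characters.
On "ccetjjldsdu": the first step gives "eegvllnfufw", and the second then gives "wegvllnfufe".

wegvllnfufe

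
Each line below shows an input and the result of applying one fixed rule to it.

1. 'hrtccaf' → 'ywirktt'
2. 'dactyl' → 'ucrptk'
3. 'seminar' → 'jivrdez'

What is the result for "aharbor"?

The pattern: take characters alternately from the front and the back (1st, last, 2nd, 2nd-last, ...), then shift every letter 9 places backward in the alphabet (wrapping around).
For "aharbor", step one produces "arhoabr"; step two turns that into "riyfrsi".
(Check on "seminar": → "sreamni" → "jivrdez" ✓)

riyfrsi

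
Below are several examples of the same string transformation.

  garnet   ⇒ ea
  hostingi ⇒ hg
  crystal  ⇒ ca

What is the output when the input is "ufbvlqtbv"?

The pattern: sort the characters into reverse alphabetical order, then keep only the last 2 characters.
"ufbvlqtbv" → "vvutqlfbb" → "bb".
(Check on "crystal": → "ytsrlca" → "ca" ✓)

bb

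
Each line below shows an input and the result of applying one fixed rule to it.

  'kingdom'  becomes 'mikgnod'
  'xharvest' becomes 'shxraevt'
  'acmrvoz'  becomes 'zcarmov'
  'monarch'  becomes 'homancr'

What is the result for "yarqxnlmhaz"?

zayqrnxmlah

Rule — swap each adjacent pair of characters (1↔2, 3↔4, ...), then move the last character to the front.
Working it through for "yarqxnlmhaz": intermediate "ayqrnxmlahz", final "zayqrnxmlah".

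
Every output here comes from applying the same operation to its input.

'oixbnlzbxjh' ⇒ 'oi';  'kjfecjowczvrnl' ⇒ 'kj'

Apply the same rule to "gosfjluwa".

go

Looking at the pairs, the operation is to keep only the first 2 characters.
On "gosfjluwa" that produces "go".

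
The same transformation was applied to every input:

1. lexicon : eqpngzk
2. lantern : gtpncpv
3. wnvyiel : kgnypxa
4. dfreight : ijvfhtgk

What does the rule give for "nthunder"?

What's happening: move the last 3 characters to the front (rotate right by 3), then shift every letter 2 places forward in the alphabet (wrapping around).
Working it through for "nthunder": intermediate "dernthun", final "fgtpvjwp".

fgtpvjwp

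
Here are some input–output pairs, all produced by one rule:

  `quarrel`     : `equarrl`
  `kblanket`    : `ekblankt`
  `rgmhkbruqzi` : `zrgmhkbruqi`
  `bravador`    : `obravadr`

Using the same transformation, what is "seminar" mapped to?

aseminr

What's happening: move the last character to the front, then swap the first and last characters.
For "seminar", step one produces "rsemina"; step two turns that into "aseminr".
(Check on "bravador": → "rbravado" → "obravadr" ✓)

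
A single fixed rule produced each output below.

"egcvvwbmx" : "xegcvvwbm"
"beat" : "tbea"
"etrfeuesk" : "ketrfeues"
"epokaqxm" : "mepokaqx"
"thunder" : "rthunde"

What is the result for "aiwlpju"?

The pattern: move the last character to the front.
"aiwlpju" → "uaiwlpj".

uaiwlpj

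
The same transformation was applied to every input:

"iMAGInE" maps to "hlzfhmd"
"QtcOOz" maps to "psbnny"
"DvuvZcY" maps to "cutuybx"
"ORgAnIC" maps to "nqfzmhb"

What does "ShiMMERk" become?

rghlldqj

Rule — shift every letter 1 place backward in the alphabet (wrapping around), then convert every letter to lowercase.
On "ShiMMERk" that produces "rghlldqj".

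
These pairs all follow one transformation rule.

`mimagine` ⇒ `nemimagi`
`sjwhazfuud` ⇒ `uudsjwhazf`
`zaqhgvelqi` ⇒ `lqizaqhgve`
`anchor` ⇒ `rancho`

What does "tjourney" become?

eytjourn

Looking at the pairs, the operation is to move the first 2 characters to the end (rotate left by 2), then swap the front and back halves of the string.
"tjourney" → "ourneytj" → "eytjourn".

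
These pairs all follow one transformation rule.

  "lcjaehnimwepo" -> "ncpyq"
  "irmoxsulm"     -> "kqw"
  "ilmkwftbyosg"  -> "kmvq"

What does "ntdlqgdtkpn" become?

The pattern: keep one character in every 3, starting at position 1 (positions 1st, 4th, 7th, ...), then shift every letter 2 places forward in the alphabet (wrapping around).
"ntdlqgdtkpn" → "pnfr".

pnfr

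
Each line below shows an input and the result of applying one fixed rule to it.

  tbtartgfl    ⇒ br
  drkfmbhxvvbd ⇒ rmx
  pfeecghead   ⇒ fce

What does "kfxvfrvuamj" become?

The rule is to delete the last 2 characters, then keep one character in every 3, starting at position 2 (positions 2nd, 5th, 8th, ...).
Starting from "kfxvfrvuamj": after the first operation, "kfxvfrvua"; after the second, "ffu".

ffu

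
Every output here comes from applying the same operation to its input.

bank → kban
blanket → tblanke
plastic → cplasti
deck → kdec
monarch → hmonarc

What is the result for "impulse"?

eimpuls

What's happening: move the last character to the front.
Applying that to "impulse" gives "eimpuls".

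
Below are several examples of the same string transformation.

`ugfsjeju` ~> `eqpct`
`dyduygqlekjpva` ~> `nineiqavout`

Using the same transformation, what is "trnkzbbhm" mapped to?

Rule — delete the last 3 characters, then shift every letter 10 places forward in the alphabet (wrapping around).
"trnkzbbhm" → "trnkzb" → "dbxujl".
(Check on "ugfsjeju": → "ugfsj" → "eqpct" ✓)

dbxujl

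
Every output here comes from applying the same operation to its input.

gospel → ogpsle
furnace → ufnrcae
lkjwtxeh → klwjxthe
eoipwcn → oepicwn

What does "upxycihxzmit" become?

In each case the input is transformed by: swap each adjacent pair of characters (1↔2, 3↔4, ...).
Applying that to "upxycihxzmit" gives "puyxicxhmzti".

puyxicxhmzti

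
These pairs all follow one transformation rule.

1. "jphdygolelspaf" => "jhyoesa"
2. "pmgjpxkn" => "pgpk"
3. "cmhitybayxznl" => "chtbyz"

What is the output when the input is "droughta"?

dogt

Looking at the pairs, the operation is to swap each adjacent pair of characters (1↔2, 3↔4, ...), then keep every other character starting from the second (positions 2nd, 4th, 6th, ...).
Applying both steps to "droughta": "rduohgat", then "dogt".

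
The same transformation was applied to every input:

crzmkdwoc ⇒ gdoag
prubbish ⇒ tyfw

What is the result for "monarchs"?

qrvl

The transformation: shift every letter 4 places forward in the alphabet (wrapping around), then keep every other character starting from the first (positions 1st, 3rd, 5th, ...).
Doing the same to "monarchs": "qrvl".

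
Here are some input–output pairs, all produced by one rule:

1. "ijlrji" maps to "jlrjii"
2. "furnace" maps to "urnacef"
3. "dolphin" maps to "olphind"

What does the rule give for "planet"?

lanetp

Each output is the input with this applied: move the first character to the end.
Doing the same to "planet": "lanetp".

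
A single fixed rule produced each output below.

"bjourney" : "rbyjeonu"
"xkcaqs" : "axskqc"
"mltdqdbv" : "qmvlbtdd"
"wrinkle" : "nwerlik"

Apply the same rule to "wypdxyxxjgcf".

xwfycpgdjxxy

The transformation: take characters alternately from the front and the back (1st, last, 2nd, 2nd-last, ...), then move the last character to the front.
Applying both steps to "wypdxyxxjgcf": "wfycpgdjxxyx", then "xwfycpgdjxxy".
(Check on "xkcaqs": → "xskqca" → "axskqc" ✓)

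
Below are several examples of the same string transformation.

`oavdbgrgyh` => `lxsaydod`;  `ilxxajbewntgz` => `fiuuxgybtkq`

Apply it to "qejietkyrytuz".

Each output is the input with this applied: shift every letter 3 places backward in the alphabet (wrapping around), then delete the last 2 characters.
Applying both steps to "qejietkyrytuz": "nbgfbqhvovqrw", then "nbgfbqhvovq".

nbgfbqhvovq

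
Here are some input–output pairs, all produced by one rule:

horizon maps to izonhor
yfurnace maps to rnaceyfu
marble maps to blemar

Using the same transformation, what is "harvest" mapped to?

Rule — move the first 3 characters to the end (rotate left by 3).
"harvest" → "vesthar".

vesthar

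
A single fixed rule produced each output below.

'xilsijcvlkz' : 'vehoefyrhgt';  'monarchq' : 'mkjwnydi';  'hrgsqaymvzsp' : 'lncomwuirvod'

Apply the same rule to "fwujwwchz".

The rule is to shift every letter 4 places backward in the alphabet (wrapping around), then swap the first and last characters.
"fwujwwchz" → "bsqfssydv" → "vsqfssydb".

vsqfssydb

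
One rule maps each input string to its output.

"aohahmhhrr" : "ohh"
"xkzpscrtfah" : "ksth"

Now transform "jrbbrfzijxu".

Looking at the pairs, the operation is to keep one character in every 3, starting at position 2 (positions 2nd, 5th, 8th, ...).
"jrbbrfzijxu" → "rriu".

rriu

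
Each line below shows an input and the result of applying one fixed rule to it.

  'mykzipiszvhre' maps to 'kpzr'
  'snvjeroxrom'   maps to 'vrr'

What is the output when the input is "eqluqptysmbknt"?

lpsk

The pattern: keep one character in every 3, starting at position 3 (positions 3rd, 6th, 9th, ...).
For "eqluqptysmbknt" the result is "lpsk".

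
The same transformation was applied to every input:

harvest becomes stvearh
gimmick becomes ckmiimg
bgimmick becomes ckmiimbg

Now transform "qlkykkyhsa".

sayhkkkyql

What's happening: reverse the string, then swap each adjacent pair of characters (1↔2, 3↔4, ...).
On "qlkykkyhsa": the first step gives "ashykkyklq", and the second then gives "sayhkkkyql".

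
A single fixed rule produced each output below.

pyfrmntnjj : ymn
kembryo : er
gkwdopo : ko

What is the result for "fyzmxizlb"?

The pattern: keep one character in every 3, starting at position 2 (positions 2nd, 5th, 8th, ...).
On "fyzmxizlb" that produces "yxl".

yxl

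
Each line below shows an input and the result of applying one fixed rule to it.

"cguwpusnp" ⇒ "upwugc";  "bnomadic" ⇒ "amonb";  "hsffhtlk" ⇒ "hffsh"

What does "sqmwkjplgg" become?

In each case the input is transformed by: delete the last 3 characters, then reverse the string.
On "sqmwkjplgg": the first step gives "sqmwkjp", and the second then gives "pjkwmqs".

pjkwmqs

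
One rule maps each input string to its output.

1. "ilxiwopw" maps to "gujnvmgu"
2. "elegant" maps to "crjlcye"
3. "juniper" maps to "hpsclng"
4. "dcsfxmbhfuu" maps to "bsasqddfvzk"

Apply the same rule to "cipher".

apgcnf

The transformation: shift every letter 2 places backward in the alphabet (wrapping around), then take characters alternately from the front and the back (1st, last, 2nd, 2nd-last, ...).
Applying that to "cipher" gives "apgcnf".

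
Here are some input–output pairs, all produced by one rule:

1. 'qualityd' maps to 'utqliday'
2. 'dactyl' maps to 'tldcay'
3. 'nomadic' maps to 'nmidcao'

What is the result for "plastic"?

splicat

Looking at the pairs, the operation is to sort the characters into reverse alphabetical order, then move the first character to the end.
Starting from "plastic": after the first operation, "tsplica"; after the second, "splicat".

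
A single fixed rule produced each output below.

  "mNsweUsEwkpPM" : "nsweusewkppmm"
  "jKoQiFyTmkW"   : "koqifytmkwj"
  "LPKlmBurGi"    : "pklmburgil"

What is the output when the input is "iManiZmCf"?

Rule — move the first character to the end, then convert every letter to lowercase.
Starting from "iManiZmCf": after the first operation, "ManiZmCfi"; after the second, "manizmcfi".

manizmcfi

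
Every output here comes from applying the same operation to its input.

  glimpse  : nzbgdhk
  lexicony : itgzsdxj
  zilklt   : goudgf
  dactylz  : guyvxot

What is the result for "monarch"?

The rule is to shift every letter 5 places backward in the alphabet (wrapping around), then move the last 2 characters to the front (rotate right by 2).
On "monarch": the first step gives "hjivmxc", and the second then gives "xchjivm".

xchjivm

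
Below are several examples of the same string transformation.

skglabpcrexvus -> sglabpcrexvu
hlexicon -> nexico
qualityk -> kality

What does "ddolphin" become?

The rule is to delete the first 2 characters, then move the last character to the front.
On "ddolphin": the first step gives "olphin", and the second then gives "nolphi".

nolphi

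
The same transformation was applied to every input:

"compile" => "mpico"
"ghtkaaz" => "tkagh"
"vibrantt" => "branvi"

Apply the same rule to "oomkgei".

mkgoo

In each case the input is transformed by: delete the last 2 characters, then move the first 2 characters to the end (rotate left by 2).
Applying both steps to "oomkgei": "oomkg", then "mkgoo".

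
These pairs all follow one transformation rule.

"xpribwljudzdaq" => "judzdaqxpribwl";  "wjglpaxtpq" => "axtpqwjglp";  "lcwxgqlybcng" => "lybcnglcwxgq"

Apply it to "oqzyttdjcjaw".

djcjawoqzytt

In each case the input is transformed by: swap the front and back halves of the string.
For "oqzyttdjcjaw" the result is "djcjawoqzytt".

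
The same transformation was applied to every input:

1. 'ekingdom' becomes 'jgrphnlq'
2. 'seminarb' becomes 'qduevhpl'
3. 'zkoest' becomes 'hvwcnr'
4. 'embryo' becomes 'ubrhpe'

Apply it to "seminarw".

Each output is the input with this applied: swap the front and back halves of the string, then shift every letter 3 places forward in the alphabet (wrapping around).
"seminarw" → "narwsemi" → "qduzvhpl".

qduzvhpl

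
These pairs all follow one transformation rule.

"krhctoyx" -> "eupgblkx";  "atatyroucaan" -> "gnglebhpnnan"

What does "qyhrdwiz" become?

lueqjvmd

Looking at the pairs, the operation is to move the first character to the end, then shift every letter 13 places forward in the alphabet (wrapping around) — i.e. ROT13.
Working it through for "qyhrdwiz": intermediate "yhrdwizq", final "lueqjvmd".
(Check on "krhctoyx": → "rhctoyxk" → "eupgblkx" ✓)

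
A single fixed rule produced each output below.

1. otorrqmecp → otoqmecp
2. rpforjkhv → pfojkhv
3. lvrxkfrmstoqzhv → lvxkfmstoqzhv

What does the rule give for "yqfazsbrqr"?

yqfazsbq

The transformation: remove every "r".
Applying that to "yqfazsbrqr" gives "yqfazsbq".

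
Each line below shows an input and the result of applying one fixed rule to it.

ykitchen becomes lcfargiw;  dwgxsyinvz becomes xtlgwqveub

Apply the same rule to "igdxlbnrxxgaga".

yeyevvplzjvbeg

What's happening: reverse the string, then shift every letter 2 places backward in the alphabet (wrapping around).
Applying both steps to "igdxlbnrxxgaga": "agagxxrnblxdgi", then "yeyevvplzjvbeg".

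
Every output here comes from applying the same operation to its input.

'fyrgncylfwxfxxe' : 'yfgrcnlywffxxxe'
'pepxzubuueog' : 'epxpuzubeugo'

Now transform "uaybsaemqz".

aubyasmezq

Each output is the input with this applied: swap each adjacent pair of characters (1↔2, 3↔4, ...).
"uaybsaemqz" → "aubyasmezq".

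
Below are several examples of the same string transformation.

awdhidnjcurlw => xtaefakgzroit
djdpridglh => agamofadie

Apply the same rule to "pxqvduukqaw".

munsarrhnxt

The rule is to shift every letter 3 places backward in the alphabet (wrapping around).
Doing the same to "pxqvduukqaw": "munsarrhnxt".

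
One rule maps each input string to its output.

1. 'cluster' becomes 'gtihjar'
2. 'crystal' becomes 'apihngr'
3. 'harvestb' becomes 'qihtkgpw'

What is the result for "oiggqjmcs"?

hrbyfvvxd

Each output is the input with this applied: reverse the string, then shift every letter 11 places backward in the alphabet (wrapping around).
Working it through for "oiggqjmcs": intermediate "scmjqggio", final "hrbyfvvxd".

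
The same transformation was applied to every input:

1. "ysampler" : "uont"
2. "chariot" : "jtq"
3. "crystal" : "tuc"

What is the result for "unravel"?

In each case the input is transformed by: shift every letter 2 places forward in the alphabet (wrapping around), then keep every other character starting from the second (positions 2nd, 4th, 6th, ...).
"unravel" → "wptcxgn" → "pcg".

pcg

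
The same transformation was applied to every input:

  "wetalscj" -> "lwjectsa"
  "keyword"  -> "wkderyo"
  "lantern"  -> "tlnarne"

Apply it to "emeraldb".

In each case the input is transformed by: take characters alternately from the front and the back (1st, last, 2nd, 2nd-last, ...), then move the last character to the front.
Applying both steps to "emeraldb": "ebmdelra", then "aebmdelr".
(Check on "wetalscj": → "wjectsal" → "lwjectsa" ✓)

aebmdelr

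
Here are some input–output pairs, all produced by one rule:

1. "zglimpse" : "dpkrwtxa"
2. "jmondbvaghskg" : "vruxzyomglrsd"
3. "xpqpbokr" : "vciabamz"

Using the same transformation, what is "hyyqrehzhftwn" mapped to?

hysjjbcpsksqe

The transformation: shift every letter 11 places forward in the alphabet (wrapping around), then move the last 2 characters to the front (rotate right by 2).
For "hyyqrehzhftwn", step one produces "sjjbcpsksqehy"; step two turns that into "hysjjbcpsksqe".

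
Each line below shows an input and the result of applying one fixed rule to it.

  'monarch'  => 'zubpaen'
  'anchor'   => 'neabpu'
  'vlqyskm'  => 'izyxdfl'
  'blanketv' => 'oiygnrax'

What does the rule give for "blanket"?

The pattern: take characters alternately from the front and the back (1st, last, 2nd, 2nd-last, ...), then shift every letter 13 places forward in the alphabet (wrapping around) — i.e. ROT13.
Working it through for "blanket": intermediate "btleakn", final "ogyrnxa".

ogyrnxa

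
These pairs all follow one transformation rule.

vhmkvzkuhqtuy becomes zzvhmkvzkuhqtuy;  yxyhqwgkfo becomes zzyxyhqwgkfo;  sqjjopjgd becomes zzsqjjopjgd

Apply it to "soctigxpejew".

In each case the input is transformed by: prepend "zz".
For "soctigxpejew" the result is "zzsoctigxpejew".

zzsoctigxpejew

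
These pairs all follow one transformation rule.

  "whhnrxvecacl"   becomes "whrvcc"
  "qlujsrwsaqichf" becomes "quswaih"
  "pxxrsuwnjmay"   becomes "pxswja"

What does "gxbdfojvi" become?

gbfji

The transformation: keep every other character starting from the first (positions 1st, 3rd, 5th, ...).
Applying that to "gxbdfojvi" gives "gbfji".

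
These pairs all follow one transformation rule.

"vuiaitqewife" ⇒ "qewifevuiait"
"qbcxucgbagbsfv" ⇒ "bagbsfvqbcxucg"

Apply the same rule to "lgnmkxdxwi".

xdxwilgnmk

Each output is the input with this applied: swap the front and back halves of the string.
On "lgnmkxdxwi" that produces "xdxwilgnmk".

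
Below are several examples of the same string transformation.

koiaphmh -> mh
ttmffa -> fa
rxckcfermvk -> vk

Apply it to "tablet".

et

In each case the input is transformed by: keep only the last 2 characters.
Doing the same to "tablet": "et".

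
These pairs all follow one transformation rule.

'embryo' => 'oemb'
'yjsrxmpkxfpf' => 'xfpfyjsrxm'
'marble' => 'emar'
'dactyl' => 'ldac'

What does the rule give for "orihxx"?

xori

The rule is to swap the front and back halves of the string, then delete the first 2 characters.
"orihxx" → "hxxori" → "xori".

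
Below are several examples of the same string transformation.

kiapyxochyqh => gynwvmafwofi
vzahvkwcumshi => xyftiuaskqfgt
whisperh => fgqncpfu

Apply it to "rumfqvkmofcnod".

skdotikmdalmbp

What's happening: move the first character to the end, then shift every letter 2 places backward in the alphabet (wrapping around).
So "rumfqvkmofcnod" becomes "skdotikmdalmbp".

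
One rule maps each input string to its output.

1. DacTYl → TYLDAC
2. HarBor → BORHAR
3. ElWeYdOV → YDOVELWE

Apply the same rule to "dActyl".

The pattern: swap the front and back halves of the string, then convert every letter to uppercase.
Doing the same to "dActyl": "TYLDAC".

TYLDAC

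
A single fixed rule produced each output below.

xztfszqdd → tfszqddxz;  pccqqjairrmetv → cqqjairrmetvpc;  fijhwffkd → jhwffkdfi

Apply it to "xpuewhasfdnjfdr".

Rule — move the first 2 characters to the end (rotate left by 2).
For "xpuewhasfdnjfdr" the result is "uewhasfdnjfdrxp".

uewhasfdnjfdrxp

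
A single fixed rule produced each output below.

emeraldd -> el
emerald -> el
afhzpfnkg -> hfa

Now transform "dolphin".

The transformation: swap the first and last characters, then keep one character in every 3, starting at position 3 (positions 3rd, 6th, 9th, ...).
Applying both steps to "dolphin": "nolphid", then "li".

li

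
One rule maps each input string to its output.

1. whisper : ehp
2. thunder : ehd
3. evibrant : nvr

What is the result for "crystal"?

The transformation: move the last 2 characters to the front (rotate right by 2), then keep one character in every 3, starting at position 1 (positions 1st, 4th, 7th, ...).
Applying both steps to "crystal": "alcryst", then "art".

art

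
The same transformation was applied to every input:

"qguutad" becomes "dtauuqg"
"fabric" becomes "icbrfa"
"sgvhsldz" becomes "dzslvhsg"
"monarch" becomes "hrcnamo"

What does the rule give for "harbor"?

The rule is to swap each adjacent pair of characters (1↔2, 3↔4, ...), then reverse the string.
Starting from "harbor": after the first operation, "ahbrro"; after the second, "orrbha".

orrbha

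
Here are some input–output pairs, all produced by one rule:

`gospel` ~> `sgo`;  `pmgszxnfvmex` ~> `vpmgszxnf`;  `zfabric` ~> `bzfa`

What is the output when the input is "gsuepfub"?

Rule — delete the last 3 characters, then move the last character to the front.
Starting from "gsuepfub": after the first operation, "gsuep"; after the second, "pgsue".
(Check on "pmgszxnfvmex": → "pmgszxnfv" → "vpmgszxnf" ✓)

pgsue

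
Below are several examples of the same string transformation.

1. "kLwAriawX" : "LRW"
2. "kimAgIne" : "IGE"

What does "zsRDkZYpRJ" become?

SKP

The rule is to keep one character in every 3, starting at position 2 (positions 2nd, 5th, 8th, ...), then convert every letter to uppercase.
On "zsRDkZYpRJ" that produces "SKP".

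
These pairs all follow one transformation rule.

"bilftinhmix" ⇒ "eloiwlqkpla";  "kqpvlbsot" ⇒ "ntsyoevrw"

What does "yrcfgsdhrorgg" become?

bufijvgkurujj

Looking at the pairs, the operation is to shift every letter 3 places forward in the alphabet (wrapping around).
So "yrcfgsdhrorgg" becomes "bufijvgkurujj".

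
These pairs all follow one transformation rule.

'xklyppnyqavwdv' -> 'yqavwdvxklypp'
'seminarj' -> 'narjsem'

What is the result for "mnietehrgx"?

ehrgxmnie

Looking at the pairs, the operation is to swap the front and back halves of the string, then delete the last character.
Starting from "mnietehrgx": after the first operation, "ehrgxmniet"; after the second, "ehrgxmnie".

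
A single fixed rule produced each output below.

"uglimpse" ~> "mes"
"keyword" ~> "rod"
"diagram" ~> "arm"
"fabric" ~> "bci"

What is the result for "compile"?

What's happening: swap each adjacent pair of characters (1↔2, 3↔4, ...), then keep only the last 3 characters.
Starting from "compile": after the first operation, "ocpmlie"; after the second, "lie".

lie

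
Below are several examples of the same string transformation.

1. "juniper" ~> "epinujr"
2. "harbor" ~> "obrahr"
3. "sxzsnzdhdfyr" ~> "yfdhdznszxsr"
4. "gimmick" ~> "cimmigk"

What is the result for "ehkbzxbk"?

Each output is the input with this applied: reverse the string, then move the first character to the end.
For "ehkbzxbk", step one produces "kbxzbkhe"; step two turns that into "bxzbkhek".

bxzbkhek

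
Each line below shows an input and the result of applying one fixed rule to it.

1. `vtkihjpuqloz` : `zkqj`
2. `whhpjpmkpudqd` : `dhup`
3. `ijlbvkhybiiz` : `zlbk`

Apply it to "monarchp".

Looking at the pairs, the operation is to take characters alternately from the front and the back (1st, last, 2nd, 2nd-last, ...), then keep one character in every 3, starting at position 2 (positions 2nd, 5th, 8th, ...).
Applying that to "monarchp" gives "pnr".

pnr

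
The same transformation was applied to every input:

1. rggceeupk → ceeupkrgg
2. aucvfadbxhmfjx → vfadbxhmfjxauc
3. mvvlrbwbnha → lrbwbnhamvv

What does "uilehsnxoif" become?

What's happening: move the first 3 characters to the end (rotate left by 3).
"uilehsnxoif" → "ehsnxoifuil".

ehsnxoifuil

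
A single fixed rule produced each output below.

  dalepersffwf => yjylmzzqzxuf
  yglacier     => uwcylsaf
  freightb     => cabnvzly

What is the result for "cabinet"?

chynwuv

Looking at the pairs, the operation is to move the first 3 characters to the end (rotate left by 3), then shift every letter 6 places backward in the alphabet (wrapping around).
"cabinet" → "inetcab" → "chynwuv".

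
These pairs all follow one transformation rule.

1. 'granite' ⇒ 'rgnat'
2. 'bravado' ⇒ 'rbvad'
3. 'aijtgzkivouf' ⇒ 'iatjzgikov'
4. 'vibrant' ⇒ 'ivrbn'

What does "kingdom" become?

What's happening: swap each adjacent pair of characters (1↔2, 3↔4, ...), then delete the last 2 characters.
"kingdom" → "ikgno".

ikgno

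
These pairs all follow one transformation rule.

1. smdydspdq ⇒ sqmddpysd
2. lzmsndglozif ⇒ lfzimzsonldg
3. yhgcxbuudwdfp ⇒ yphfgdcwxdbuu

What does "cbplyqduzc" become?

What's happening: take characters alternately from the front and the back (1st, last, 2nd, 2nd-last, ...).
So "cbplyqduzc" becomes "ccbzpuldyq".

ccbzpuldyq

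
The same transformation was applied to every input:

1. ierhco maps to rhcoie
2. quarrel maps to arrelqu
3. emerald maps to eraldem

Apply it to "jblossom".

In each case the input is transformed by: move the first 2 characters to the end (rotate left by 2).
On "jblossom" that produces "lossomjb".

lossomjb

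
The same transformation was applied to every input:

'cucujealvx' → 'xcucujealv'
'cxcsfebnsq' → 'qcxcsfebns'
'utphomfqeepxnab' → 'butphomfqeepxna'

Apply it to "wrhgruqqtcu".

The transformation: move the last character to the front.
"wrhgruqqtcu" → "uwrhgruqqtc".

uwrhgruqqtc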